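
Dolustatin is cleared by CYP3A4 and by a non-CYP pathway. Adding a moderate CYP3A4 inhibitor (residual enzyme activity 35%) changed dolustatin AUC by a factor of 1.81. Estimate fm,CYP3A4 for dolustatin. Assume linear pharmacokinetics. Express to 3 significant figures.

0.688

CL'/CL = 1 / 1.81 = 0.5525
0.35·fm + (1 − fm) = 0.5525
fm = (0.5525 − 1) / (0.35 − 1) = 0.688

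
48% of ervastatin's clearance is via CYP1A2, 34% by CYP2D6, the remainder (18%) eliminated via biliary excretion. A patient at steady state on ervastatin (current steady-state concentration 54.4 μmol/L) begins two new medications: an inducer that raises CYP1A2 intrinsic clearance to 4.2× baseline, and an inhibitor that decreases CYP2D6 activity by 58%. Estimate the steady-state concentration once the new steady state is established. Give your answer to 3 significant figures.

CYP1A2: 0.48 × 4.2 = 2.016
CYP2D6: 0.34 × 0.42 = 0.1428
Other: 0.18 (unchanged)
CL_new/CL_old = 2.016 + 0.1428 + 0.18 = 2.3388.
New steady-state concentration = 54.4 / 2.3388 = 23.3 μmol/L (concentration scales inversely with clearance).

23.3 μmol/L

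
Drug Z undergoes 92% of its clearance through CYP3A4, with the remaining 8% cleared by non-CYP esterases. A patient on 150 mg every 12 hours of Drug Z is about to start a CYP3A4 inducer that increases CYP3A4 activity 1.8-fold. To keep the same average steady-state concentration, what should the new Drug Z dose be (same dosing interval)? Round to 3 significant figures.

The CYP3A4 pathway (92% of clearance) rises to 1.8× activity: 0.92 × 1.8 = 1.656.
Non-CYP routes (8%) are unchanged.
New clearance relative to baseline: 1.656 + 0.08 = 1.736.
To maintain the same steady-state level, dose must scale with clearance: new dose = 150 × 1.736 = 260 mg.

260 mg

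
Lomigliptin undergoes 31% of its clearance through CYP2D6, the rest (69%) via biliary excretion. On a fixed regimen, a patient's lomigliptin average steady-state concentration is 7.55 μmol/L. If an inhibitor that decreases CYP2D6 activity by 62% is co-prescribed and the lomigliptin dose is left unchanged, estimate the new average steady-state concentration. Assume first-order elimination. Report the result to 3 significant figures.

9.35 μmol/L

CYP2D6: 0.31 × 0.38 = 0.1178
Other: 0.69 (unchanged)
Relative clearance = 0.1178 + 0.69 = 0.8078.
Average steady-state concentration ∝ 1/CL, so new value = 7.55 / 0.8078 = 9.35 μmol/L.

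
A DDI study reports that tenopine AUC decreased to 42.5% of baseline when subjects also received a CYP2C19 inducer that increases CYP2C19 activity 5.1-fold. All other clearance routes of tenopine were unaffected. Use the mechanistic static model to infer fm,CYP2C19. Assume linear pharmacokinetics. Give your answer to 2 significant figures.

CL'/CL = 1 / 0.425 = 2.353
5.1·fm + (1 − fm) = 2.353
fm = (2.353 − 1) / (5.1 − 1) = 0.33

0.33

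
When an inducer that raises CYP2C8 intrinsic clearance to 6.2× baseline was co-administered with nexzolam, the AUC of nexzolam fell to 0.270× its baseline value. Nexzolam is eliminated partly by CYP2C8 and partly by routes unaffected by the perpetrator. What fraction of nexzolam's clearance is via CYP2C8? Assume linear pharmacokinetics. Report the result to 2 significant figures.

Call the CYP2C8 fraction fm. After the interaction, CL_new/CL_old = fm × 6.2 + (1 − fm).
AUC ratio = 1 / (new CL fraction), so new CL fraction = 1 / 0.270 = 3.704.
fm × 6.2 + 1 − fm = 3.704  ⇒  fm × (6.2 − 1) = 2.704  ⇒  fm = 0.52.

0.52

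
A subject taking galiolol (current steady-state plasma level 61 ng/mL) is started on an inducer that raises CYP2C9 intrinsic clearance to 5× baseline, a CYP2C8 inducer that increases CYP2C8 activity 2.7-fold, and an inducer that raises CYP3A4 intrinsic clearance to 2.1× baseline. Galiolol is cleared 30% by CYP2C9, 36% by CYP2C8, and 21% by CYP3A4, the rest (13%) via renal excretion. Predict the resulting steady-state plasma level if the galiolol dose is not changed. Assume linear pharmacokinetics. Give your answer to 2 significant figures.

20 ng/mL

The CYP2C9 pathway (30% of clearance) increases to 5× activity: 0.3 × 5 = 1.5.
The CYP2C8 pathway (36% of clearance) rises to 2.7× activity: 0.36 × 2.7 = 0.972.
The CYP3A4 pathway (21% of clearance) rises to 2.1× activity: 0.21 × 2.1 = 0.441.
Non-CYP routes (13%) are unchanged.
New clearance relative to baseline: 1.5 + 0.972 + 0.441 + 0.13 = 3.043.
New steady-state plasma level = 61 / 3.043 = 20 ng/mL (concentration scales inversely with clearance).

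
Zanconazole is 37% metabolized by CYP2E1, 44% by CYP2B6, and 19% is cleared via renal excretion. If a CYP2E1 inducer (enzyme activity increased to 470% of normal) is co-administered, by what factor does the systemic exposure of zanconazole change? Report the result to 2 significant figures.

The CYP2E1 pathway (37% of clearance) is boosted to 4.7× activity: 0.37 × 4.7 = 1.739.
CYP2B6 (44%) and the residual 19% are unaffected.
Relative clearance = 1.739 + 0.44 + 0.19 = 2.369.
Systemic exposure is inversely proportional to clearance, so the fold-change is 1 / 2.369 = 0.42.

0.42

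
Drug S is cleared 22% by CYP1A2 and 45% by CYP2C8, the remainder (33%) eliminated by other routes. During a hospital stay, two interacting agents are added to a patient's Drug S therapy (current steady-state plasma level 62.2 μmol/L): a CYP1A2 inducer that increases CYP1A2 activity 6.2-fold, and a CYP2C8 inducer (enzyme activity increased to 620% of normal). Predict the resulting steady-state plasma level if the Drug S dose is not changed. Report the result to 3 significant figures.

The CYP1A2 pathway (22% of clearance) is boosted to 6.2× activity: 0.22 × 6.2 = 1.364.
The CYP2C8 pathway (45% of clearance) rises to 6.2× activity: 0.45 × 6.2 = 2.79.
Non-CYP routes (33%) are unchanged.
New clearance relative to baseline: 1.364 + 2.79 + 0.33 = 4.484.
Steady-state plasma level ∝ 1/CL: new value = 62.2 / 4.484 = 13.9 μmol/L.

13.9 μmol/L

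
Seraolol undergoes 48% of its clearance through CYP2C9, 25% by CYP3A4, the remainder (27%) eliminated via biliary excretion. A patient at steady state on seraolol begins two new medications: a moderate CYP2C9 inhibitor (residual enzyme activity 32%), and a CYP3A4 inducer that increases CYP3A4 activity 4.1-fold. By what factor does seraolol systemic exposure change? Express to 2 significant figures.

0.69

The CYP2C9 pathway (48% of clearance) drops to 0.32× activity: 0.48 × 0.32 = 0.1536.
The CYP3A4 pathway (25% of clearance) is boosted to 4.1× activity: 0.25 × 4.1 = 1.025.
Non-CYP routes (27%) are unchanged.
Relative clearance = 0.1536 + 1.025 + 0.27 = 1.4486.
Net systemic exposure ratio = 1 / 1.4486 = 0.69.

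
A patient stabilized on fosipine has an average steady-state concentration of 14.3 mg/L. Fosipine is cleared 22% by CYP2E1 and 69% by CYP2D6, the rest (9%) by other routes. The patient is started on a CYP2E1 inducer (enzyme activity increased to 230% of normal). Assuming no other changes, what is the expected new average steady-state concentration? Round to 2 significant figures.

The CYP2E1 pathway (22% of clearance) rises to 2.3× activity: 0.22 × 2.3 = 0.506.
CYP2D6 (69%) and the residual 9% are unaffected.
Relative clearance = 0.506 + 0.69 + 0.09 = 1.286.
Average steady-state concentration ∝ 1/CL, so new value = 14.3 / 1.286 = 11 mg/L.

11 mg/L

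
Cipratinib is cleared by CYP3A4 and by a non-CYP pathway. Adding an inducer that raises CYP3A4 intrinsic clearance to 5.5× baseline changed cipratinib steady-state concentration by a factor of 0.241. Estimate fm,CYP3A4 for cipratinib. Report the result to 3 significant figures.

0.700

Write x for the fraction cleared via CYP3A4. The observed steady-state concentration change means clearance rose to 1/0.241 = 4.149 of baseline.
Only the CYP3A4 route changed, so 4.149 = x·5.5 + (1 − x), giving x = 0.700.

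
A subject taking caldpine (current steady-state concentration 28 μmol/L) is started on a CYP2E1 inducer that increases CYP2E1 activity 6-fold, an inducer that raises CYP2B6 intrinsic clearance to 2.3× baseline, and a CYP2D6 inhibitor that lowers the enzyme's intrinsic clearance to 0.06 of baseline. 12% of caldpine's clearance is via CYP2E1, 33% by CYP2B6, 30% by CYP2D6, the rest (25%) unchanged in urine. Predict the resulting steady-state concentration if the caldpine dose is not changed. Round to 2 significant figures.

CYP2E1: 0.12 × 6 = 0.72
CYP2B6: 0.33 × 2.3 = 0.759
CYP2D6: 0.3 × 0.06 = 0.018
Other: 0.25 (unchanged)
Relative clearance = 0.72 + 0.759 + 0.018 + 0.25 = 1.747.
Steady-state concentration ∝ 1/CL: new value = 28 / 1.747 = 16 μmol/L.

16 μmol/L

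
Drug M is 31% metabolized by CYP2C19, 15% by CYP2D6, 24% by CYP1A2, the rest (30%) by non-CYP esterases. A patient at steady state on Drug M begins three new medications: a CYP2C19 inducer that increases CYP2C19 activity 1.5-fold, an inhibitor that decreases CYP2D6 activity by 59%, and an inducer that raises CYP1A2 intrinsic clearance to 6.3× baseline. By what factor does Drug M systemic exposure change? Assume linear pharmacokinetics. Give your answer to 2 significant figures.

0.43

CYP2C19: 0.31 × 1.5 = 0.465
CYP2D6: 0.15 × 0.41 = 0.0615
CYP1A2: 0.24 × 6.3 = 1.512
Other: 0.3 (unchanged)
New clearance relative to baseline: 0.465 + 0.0615 + 1.512 + 0.3 = 2.3385.
Because systemic exposure varies inversely with clearance, the combined effect is 1 / 2.3385 = 0.43.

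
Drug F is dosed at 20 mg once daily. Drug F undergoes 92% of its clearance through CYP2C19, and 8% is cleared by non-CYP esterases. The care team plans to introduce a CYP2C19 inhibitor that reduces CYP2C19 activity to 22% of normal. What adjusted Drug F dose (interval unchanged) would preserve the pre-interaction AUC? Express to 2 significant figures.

The CYP2C19 pathway (92% of clearance) is reduced to 0.22× activity: 0.92 × 0.22 = 0.2024.
The remaining 8% of clearance is unaffected.
CL_new/CL_old = 0.2024 + 0.08 = 0.2824.
To maintain the same steady-state level, dose must scale with clearance: new dose = 20 × 0.2824 = 5.6 mg.

5.6 mg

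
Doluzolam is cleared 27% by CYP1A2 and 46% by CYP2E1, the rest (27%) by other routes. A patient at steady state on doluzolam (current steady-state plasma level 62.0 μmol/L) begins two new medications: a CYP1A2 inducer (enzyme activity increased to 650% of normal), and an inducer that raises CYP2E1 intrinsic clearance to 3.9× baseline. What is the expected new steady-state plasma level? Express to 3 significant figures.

16.2 μmol/L

CYP1A2: 0.27 × 6.5 = 1.755
CYP2E1: 0.46 × 3.9 = 1.794
Other: 0.27 (unchanged)
Relative clearance = 1.755 + 1.794 + 0.27 = 3.819.
New steady-state plasma level = 62.0 / 3.819 = 16.2 μmol/L (concentration scales inversely with clearance).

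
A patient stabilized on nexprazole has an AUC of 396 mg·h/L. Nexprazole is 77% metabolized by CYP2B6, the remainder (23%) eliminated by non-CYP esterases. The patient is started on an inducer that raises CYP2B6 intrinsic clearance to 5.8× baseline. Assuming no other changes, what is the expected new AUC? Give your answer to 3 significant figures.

CYP2B6: 0.77 × 5.8 = 4.466
Other: 0.23 (unchanged)
CL_new/CL_old = 4.466 + 0.23 = 4.696.
New AUC = baseline ÷ relative clearance = 396 / 4.696 = 84.3 mg·h/L.

84.3 mg·h/L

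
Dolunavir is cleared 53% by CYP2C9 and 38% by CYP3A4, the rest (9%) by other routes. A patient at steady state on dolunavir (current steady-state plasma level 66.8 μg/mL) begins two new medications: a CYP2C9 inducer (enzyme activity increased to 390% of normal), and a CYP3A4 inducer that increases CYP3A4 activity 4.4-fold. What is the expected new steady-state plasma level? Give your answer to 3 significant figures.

17.4 μg/mL

CYP2C9: 0.53 × 3.9 = 2.067
CYP3A4: 0.38 × 4.4 = 1.672
Other: 0.09 (unchanged)
New clearance relative to baseline: 2.067 + 1.672 + 0.09 = 3.829.
Dividing the baseline by the relative clearance: 66.8 / 3.829 = 17.4 μg/mL.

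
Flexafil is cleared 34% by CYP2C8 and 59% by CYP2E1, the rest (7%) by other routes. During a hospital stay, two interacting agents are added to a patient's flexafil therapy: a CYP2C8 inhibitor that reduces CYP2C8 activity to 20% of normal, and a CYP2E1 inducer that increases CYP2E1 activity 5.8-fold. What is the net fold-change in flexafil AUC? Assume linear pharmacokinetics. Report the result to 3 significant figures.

0.281

The CYP2C8 pathway (34% of clearance) falls to 0.2× activity: 0.34 × 0.2 = 0.068.
The CYP2E1 pathway (59% of clearance) increases to 5.8× activity: 0.59 × 5.8 = 3.422.
Non-CYP routes (7%) are unchanged.
Relative clearance = 0.068 + 3.422 + 0.07 = 3.56.
Net AUC ratio = 1 / 3.56 = 0.281.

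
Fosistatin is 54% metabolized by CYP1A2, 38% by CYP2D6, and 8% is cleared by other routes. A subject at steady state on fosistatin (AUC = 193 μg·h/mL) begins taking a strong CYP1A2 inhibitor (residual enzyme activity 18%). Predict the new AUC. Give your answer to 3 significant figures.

346 μg·h/mL

CYP1A2: 0.54 × 0.18 = 0.0972
CYP2D6: 0.38 (unchanged)
Other: 0.08 (unchanged)
Relative clearance = 0.0972 + 0.38 + 0.08 = 0.5572.
New AUC = baseline ÷ relative clearance = 193 / 0.5572 = 346 μg·h/mL.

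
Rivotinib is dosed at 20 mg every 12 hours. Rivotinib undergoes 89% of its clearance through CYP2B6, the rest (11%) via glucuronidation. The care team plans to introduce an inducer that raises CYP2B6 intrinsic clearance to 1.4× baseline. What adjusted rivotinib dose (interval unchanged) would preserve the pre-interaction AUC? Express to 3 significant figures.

27.1 mg

The CYP2B6 pathway (89% of clearance) rises to 1.4× activity: 0.89 × 1.4 = 1.246.
Non-CYP routes (11%) are unchanged.
Relative clearance = 1.246 + 0.11 = 1.356.
To maintain the same steady-state level, dose must scale with clearance: new dose = 20 × 1.356 = 27.1 mg.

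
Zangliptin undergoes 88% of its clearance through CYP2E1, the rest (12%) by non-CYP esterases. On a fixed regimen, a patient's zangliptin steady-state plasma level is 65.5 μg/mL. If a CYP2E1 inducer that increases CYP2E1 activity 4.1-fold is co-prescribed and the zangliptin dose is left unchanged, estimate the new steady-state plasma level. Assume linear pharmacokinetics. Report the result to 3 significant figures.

17.6 μg/mL

CYP2E1: 0.88 × 4.1 = 3.608
Other: 0.12 (unchanged)
New clearance relative to baseline: 3.608 + 0.12 = 3.728.
New steady-state plasma level = baseline ÷ relative clearance = 65.5 / 3.728 = 17.6 μg/mL.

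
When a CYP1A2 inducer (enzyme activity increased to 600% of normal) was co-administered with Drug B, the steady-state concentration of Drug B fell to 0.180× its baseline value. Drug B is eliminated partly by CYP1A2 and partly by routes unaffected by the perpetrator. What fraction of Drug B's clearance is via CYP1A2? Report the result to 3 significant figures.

Let fm be the CYP1A2 fraction. New clearance relative to baseline = fm × 6 + (1 − fm).
Steady-state concentration ratio = 1 / (new CL fraction), so new CL fraction = 1 / 0.180 = 5.556.
fm × 6 + 1 − fm = 5.556  ⇒  fm × (6 − 1) = 4.556  ⇒  fm = 0.911.

0.911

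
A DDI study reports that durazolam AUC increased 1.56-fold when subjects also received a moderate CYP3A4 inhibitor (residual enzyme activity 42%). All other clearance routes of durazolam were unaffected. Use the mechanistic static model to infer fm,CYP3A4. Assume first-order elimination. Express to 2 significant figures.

0.62

CL'/CL = 1 / 1.56 = 0.641
0.42·fm + (1 − fm) = 0.641
fm = (0.641 − 1) / (0.42 − 1) = 0.62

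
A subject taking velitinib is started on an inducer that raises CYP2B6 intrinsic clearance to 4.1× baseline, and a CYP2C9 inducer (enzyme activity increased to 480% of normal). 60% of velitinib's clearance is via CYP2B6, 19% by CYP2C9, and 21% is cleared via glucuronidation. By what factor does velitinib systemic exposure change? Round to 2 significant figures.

The CYP2B6 pathway (60% of clearance) increases to 4.1× activity: 0.6 × 4.1 = 2.46.
The CYP2C9 pathway (19% of clearance) increases to 4.8× activity: 0.19 × 4.8 = 0.912.
The remaining 21% of clearance is unaffected.
CL_new/CL_old = 2.46 + 0.912 + 0.21 = 3.582.
Systemic exposure ∝ 1/CL: fold-change = 1 / 3.582 = 0.28.

0.28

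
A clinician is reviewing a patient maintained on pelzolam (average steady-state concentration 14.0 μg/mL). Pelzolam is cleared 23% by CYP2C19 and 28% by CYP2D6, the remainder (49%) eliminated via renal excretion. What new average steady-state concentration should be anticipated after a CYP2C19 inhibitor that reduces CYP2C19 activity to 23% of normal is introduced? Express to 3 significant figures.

The CYP2C19 pathway (23% of clearance) drops to 0.23× activity: 0.23 × 0.23 = 0.0529.
CYP2D6 (28%) and the residual 49% are unaffected.
Relative clearance = 0.0529 + 0.28 + 0.49 = 0.8229.
New average steady-state concentration = baseline ÷ relative clearance = 14.0 / 0.8229 = 17.0 μg/mL.

17.0 μg/mL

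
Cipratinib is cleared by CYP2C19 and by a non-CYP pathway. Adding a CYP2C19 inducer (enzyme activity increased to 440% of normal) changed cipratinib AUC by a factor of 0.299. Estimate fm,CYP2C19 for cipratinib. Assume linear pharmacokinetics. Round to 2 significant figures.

Let fm be the CYP2C19 fraction. New clearance relative to baseline = fm × 4.4 + (1 − fm).
AUC ratio = 1 / (new CL fraction), so new CL fraction = 1 / 0.299 = 3.344.
fm × 4.4 + 1 − fm = 3.344  ⇒  fm × (4.4 − 1) = 2.344  ⇒  fm = 0.69.

0.69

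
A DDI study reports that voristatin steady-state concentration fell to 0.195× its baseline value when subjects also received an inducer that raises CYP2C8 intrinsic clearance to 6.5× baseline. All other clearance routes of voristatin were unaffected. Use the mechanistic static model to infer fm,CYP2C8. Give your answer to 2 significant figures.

0.75

Let x = fm,CYP2C8. Because steady-state concentration ∝ 1/CL, relative clearance rose to 1/0.195 = 5.128.
Only the CYP2C8 route changed, so 5.128 = x·6.5 + (1 − x), giving x = 0.75.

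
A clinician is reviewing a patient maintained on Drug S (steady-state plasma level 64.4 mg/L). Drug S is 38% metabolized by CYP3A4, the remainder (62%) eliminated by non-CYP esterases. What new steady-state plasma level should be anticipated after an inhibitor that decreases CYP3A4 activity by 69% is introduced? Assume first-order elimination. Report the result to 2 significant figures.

The CYP3A4 pathway (38% of clearance) falls to 0.31× activity: 0.38 × 0.31 = 0.1178.
The remaining 62% of clearance is unaffected.
Relative clearance = 0.1178 + 0.62 = 0.7378.
New steady-state plasma level = baseline ÷ relative clearance = 64.4 / 0.7378 = 87 mg/L.

87 mg/L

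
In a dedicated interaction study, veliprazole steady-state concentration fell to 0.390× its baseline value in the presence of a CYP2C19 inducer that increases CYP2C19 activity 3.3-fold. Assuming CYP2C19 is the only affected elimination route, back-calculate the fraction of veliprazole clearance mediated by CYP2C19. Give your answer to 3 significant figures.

0.680

Call the CYP2C19 fraction fm. After the interaction, CL_new/CL_old = fm × 3.3 + (1 − fm).
Steady-state concentration ratio = 1 / (new CL fraction), so new CL fraction = 1 / 0.390 = 2.564.
fm × 3.3 + 1 − fm = 2.564  ⇒  fm × (3.3 − 1) = 1.564  ⇒  fm = 0.680.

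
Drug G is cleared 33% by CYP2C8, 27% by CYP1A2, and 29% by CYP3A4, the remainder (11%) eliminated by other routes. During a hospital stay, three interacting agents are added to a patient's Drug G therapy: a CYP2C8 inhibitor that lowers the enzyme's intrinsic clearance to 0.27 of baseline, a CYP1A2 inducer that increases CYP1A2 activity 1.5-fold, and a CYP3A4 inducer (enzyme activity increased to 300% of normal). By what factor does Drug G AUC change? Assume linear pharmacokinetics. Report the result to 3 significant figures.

CYP2C8: 0.33 × 0.27 = 0.0891
CYP1A2: 0.27 × 1.5 = 0.405
CYP3A4: 0.29 × 3 = 0.87
Other: 0.11 (unchanged)
Relative clearance = 0.0891 + 0.405 + 0.87 + 0.11 = 1.4741.
Because AUC varies inversely with clearance, the combined effect is 1 / 1.4741 = 0.678.

0.678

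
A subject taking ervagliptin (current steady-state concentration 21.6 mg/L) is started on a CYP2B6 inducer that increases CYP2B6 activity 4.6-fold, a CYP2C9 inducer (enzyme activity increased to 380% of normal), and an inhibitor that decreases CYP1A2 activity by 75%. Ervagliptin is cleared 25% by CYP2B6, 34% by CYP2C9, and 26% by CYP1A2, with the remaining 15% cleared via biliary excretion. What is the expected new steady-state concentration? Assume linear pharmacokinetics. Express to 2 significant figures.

8.1 mg/L

The CYP2B6 pathway (25% of clearance) rises to 4.6× activity: 0.25 × 4.6 = 1.15.
The CYP2C9 pathway (34% of clearance) rises to 3.8× activity: 0.34 × 3.8 = 1.292.
The CYP1A2 pathway (26% of clearance) is reduced to 0.25× activity: 0.26 × 0.25 = 0.065.
The remaining 15% of clearance is unaffected.
New clearance relative to baseline: 1.15 + 1.292 + 0.065 + 0.15 = 2.657.
Steady-state concentration ∝ 1/CL: new value = 21.6 / 2.657 = 8.1 mg/L.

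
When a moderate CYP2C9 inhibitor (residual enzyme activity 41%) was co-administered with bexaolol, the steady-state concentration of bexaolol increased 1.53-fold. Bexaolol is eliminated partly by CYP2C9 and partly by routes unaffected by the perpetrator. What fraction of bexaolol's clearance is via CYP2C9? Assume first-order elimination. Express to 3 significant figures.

CL'/CL = 1 / 1.53 = 0.6536
0.41·fm + (1 − fm) = 0.6536
fm = (0.6536 − 1) / (0.41 − 1) = 0.587

0.587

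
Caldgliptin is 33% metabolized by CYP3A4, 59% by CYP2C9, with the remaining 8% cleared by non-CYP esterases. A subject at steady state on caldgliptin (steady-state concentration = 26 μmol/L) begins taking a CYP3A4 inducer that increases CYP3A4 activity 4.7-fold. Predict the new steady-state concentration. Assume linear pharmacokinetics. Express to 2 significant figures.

CYP3A4: 0.33 × 4.7 = 1.551
CYP2C9: 0.59 (unchanged)
Other: 0.08 (unchanged)
New clearance relative to baseline: 1.551 + 0.59 + 0.08 = 2.221.
With dosing unchanged, steady-state concentration scales as 1/CL: 26 / 2.221 = 12 μmol/L.

12 μmol/L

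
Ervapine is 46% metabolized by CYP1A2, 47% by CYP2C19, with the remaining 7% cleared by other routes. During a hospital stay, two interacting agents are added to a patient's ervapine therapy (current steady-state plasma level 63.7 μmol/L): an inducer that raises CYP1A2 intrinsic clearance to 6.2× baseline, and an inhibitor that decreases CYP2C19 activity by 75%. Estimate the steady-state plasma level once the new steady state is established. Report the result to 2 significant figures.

21 μmol/L

The CYP1A2 pathway (46% of clearance) increases to 6.2× activity: 0.46 × 6.2 = 2.852.
The CYP2C19 pathway (47% of clearance) is reduced to 0.25× activity: 0.47 × 0.25 = 0.1175.
Non-CYP routes (7%) are unchanged.
CL_new/CL_old = 2.852 + 0.1175 + 0.07 = 3.0395.
Steady-state plasma level ∝ 1/CL: new value = 63.7 / 3.0395 = 21 μmol/L.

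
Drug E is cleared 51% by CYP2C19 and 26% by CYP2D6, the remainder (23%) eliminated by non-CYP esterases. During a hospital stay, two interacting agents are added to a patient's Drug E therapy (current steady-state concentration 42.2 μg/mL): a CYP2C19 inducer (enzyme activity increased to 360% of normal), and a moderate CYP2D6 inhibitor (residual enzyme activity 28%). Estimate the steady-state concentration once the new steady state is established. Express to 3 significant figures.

19.7 μg/mL

The CYP2C19 pathway (51% of clearance) rises to 3.6× activity: 0.51 × 3.6 = 1.836.
The CYP2D6 pathway (26% of clearance) drops to 0.28× activity: 0.26 × 0.28 = 0.0728.
Non-CYP routes (23%) are unchanged.
Relative clearance = 1.836 + 0.0728 + 0.23 = 2.1388.
New steady-state concentration = 42.2 / 2.1388 = 19.7 μg/mL (concentration scales inversely with clearance).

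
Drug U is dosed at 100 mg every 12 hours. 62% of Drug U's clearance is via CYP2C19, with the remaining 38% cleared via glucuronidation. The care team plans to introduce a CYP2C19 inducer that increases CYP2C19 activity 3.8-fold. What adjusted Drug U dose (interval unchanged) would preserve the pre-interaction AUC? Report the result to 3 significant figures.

274 mg

CYP2C19: 0.62 × 3.8 = 2.356
Other: 0.38 (unchanged)
Relative clearance = 2.356 + 0.38 = 2.736.
To maintain the same steady-state level, dose must scale with clearance: new dose = 100 × 2.736 = 274 mg.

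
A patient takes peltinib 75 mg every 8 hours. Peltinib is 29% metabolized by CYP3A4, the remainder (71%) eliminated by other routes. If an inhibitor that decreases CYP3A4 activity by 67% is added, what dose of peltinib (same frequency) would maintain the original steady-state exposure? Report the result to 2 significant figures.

CYP3A4: 0.29 × 0.33 = 0.0957
Other: 0.71 (unchanged)
New clearance relative to baseline: 0.0957 + 0.71 = 0.8057.
Css,avg = (dose rate)/CL, so holding Css fixed requires dose ∝ CL: 75 × 0.8057 = 60 mg.

60 mg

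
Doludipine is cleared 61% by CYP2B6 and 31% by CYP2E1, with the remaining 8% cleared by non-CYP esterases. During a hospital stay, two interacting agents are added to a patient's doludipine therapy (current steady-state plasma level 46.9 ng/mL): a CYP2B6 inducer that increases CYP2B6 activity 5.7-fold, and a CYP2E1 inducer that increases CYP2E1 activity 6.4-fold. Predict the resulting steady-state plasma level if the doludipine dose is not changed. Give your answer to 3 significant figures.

8.46 ng/mL

The CYP2B6 pathway (61% of clearance) increases to 5.7× activity: 0.61 × 5.7 = 3.477.
The CYP2E1 pathway (31% of clearance) increases to 6.4× activity: 0.31 × 6.4 = 1.984.
The remaining 8% of clearance is unaffected.
New clearance relative to baseline: 3.477 + 1.984 + 0.08 = 5.541.
New steady-state plasma level = 46.9 / 5.541 = 8.46 ng/mL (concentration scales inversely with clearance).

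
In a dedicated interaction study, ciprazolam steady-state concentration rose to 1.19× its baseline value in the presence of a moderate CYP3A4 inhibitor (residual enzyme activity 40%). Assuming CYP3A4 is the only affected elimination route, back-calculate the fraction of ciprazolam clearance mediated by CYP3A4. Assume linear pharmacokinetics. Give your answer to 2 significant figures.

0.27

Let fm be the CYP3A4 fraction. New clearance relative to baseline = fm × 0.4 + (1 − fm).
Steady-state concentration ratio = 1 / (new CL fraction), so new CL fraction = 1 / 1.19 = 0.8403.
fm × 0.4 + 1 − fm = 0.8403  ⇒  fm × (0.4 − 1) = −0.1597  ⇒  fm = 0.27.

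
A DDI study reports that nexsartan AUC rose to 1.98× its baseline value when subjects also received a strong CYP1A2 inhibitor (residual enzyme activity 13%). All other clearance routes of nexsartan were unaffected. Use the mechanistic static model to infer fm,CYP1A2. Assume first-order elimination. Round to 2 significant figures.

0.57

CL'/CL = 1 / 1.98 = 0.5051
0.13·fm + (1 − fm) = 0.5051
fm = (0.5051 − 1) / (0.13 − 1) = 0.57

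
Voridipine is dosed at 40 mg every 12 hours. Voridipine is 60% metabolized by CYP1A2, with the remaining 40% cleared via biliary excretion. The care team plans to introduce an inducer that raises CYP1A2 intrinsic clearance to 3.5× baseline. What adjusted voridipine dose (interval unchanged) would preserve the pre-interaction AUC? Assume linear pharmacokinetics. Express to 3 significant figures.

100 mg

CYP1A2: 0.6 × 3.5 = 2.1
Other: 0.4 (unchanged)
New clearance relative to baseline: 2.1 + 0.4 = 2.5.
Exposure is unchanged when dose changes in proportion to clearance. New dose = 40 mg × 2.5 = 100 mg.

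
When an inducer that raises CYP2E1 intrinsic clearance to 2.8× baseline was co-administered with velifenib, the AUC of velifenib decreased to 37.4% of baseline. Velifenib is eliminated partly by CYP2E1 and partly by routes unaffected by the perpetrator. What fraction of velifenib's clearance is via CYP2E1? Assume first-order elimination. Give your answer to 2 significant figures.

0.93

Write x for the fraction cleared via CYP2E1. The observed AUC change means clearance rose to 1/0.374 = 2.674 of baseline.
Only the CYP2E1 route changed, so 2.674 = x·2.8 + (1 − x), giving x = 0.93.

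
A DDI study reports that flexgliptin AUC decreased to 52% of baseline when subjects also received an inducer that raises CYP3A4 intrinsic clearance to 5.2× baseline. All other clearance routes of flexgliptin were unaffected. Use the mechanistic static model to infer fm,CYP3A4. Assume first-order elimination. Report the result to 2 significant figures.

0.22

Let fm be the CYP3A4 fraction. New clearance relative to baseline = fm × 5.2 + (1 − fm).
AUC ratio = 1 / (new CL fraction), so new CL fraction = 1 / 0.520 = 1.923.
fm × 5.2 + 1 − fm = 1.923  ⇒  fm × (5.2 − 1) = 0.9231  ⇒  fm = 0.22.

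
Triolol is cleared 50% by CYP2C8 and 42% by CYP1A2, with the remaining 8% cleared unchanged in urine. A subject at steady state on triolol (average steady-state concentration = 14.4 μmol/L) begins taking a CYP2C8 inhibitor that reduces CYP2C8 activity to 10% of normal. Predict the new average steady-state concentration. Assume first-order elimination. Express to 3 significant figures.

The CYP2C8 pathway (50% of clearance) drops to 0.1× activity: 0.5 × 0.1 = 0.05.
CYP1A2 (42%) and the residual 8% are unaffected.
CL_new/CL_old = 0.05 + 0.42 + 0.08 = 0.55.
New average steady-state concentration = baseline ÷ relative clearance = 14.4 / 0.55 = 26.2 μmol/L.

26.2 μmol/L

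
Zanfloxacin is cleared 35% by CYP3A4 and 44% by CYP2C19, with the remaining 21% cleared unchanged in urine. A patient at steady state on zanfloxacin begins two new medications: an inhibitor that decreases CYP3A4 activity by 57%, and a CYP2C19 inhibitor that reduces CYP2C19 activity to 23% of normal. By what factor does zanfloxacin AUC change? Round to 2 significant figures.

CYP3A4: 0.35 × 0.43 = 0.1505
CYP2C19: 0.44 × 0.23 = 0.1012
Other: 0.21 (unchanged)
New clearance relative to baseline: 0.1505 + 0.1012 + 0.21 = 0.4617.
AUC ∝ 1/CL: fold-change = 1 / 0.4617 = 2.2.

2.2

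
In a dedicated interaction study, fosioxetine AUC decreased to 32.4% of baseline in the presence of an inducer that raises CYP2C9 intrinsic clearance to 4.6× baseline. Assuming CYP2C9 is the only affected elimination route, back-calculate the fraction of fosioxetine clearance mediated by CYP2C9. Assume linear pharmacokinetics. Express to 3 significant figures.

0.580

Let fm be the CYP2C9 fraction. New clearance relative to baseline = fm × 4.6 + (1 − fm).
AUC ratio = 1 / (new CL fraction), so new CL fraction = 1 / 0.324 = 3.086.
fm × 4.6 + 1 − fm = 3.086  ⇒  fm × (4.6 − 1) = 2.086  ⇒  fm = 0.580.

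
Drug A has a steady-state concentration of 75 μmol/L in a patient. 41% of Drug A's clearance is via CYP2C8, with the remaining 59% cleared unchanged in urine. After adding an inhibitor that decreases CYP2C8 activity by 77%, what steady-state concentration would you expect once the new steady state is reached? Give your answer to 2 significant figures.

CYP2C8: 0.41 × 0.23 = 0.0943
Other: 0.59 (unchanged)
Relative clearance = 0.0943 + 0.59 = 0.6843.
New steady-state concentration = baseline ÷ relative clearance = 75 / 0.6843 = 1.1 × 10² μmol/L.

1.1 × 10² μmol/L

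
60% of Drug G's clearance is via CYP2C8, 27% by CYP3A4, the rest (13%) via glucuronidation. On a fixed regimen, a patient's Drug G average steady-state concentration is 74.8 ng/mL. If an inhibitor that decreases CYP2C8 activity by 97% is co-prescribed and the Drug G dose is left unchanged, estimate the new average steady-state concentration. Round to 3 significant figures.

The CYP2C8 pathway (60% of clearance) drops to 0.03× activity: 0.6 × 0.03 = 0.018.
CYP3A4 (27%) and the residual 13% are unaffected.
New clearance relative to baseline: 0.018 + 0.27 + 0.13 = 0.418.
New average steady-state concentration = baseline ÷ relative clearance = 74.8 / 0.418 = 179 ng/mL.

179 ng/mL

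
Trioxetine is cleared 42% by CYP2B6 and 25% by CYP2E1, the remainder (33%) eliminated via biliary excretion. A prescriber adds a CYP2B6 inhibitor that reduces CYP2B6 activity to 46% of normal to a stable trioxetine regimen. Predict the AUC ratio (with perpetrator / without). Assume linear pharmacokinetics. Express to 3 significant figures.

The CYP2B6 pathway (42% of clearance) falls to 0.46× activity: 0.42 × 0.46 = 0.1932.
CYP2E1 (25%) and the residual 33% are unaffected.
CL_new/CL_old = 0.1932 + 0.25 + 0.33 = 0.7732.
Since AUC ∝ 1/CL, the ratio is 1 / 0.7732 = 1.29.

1.29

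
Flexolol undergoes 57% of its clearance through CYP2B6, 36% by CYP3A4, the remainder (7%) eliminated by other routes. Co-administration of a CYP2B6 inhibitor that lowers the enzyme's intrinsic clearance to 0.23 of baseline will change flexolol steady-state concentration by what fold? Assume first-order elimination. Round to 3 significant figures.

1.78

The CYP2B6 pathway (57% of clearance) drops to 0.23× activity: 0.57 × 0.23 = 0.1311.
CYP3A4 (36%) and the residual 7% are unaffected.
New clearance relative to baseline: 0.1311 + 0.36 + 0.07 = 0.5611.
Since steady-state concentration ∝ 1/CL, the ratio is 1 / 0.5611 = 1.78.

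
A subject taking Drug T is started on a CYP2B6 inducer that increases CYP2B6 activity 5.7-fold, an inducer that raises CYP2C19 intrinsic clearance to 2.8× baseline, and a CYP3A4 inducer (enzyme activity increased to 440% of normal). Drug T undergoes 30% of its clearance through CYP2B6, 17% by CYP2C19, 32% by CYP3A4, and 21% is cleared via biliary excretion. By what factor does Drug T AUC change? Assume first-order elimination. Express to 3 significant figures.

The CYP2B6 pathway (30% of clearance) is boosted to 5.7× activity: 0.3 × 5.7 = 1.71.
The CYP2C19 pathway (17% of clearance) increases to 2.8× activity: 0.17 × 2.8 = 0.476.
The CYP3A4 pathway (32% of clearance) rises to 4.4× activity: 0.32 × 4.4 = 1.408.
Non-CYP routes (21%) are unchanged.
New clearance relative to baseline: 1.71 + 0.476 + 1.408 + 0.21 = 3.804.
Because AUC varies inversely with clearance, the combined effect is 1 / 3.804 = 0.263.

0.263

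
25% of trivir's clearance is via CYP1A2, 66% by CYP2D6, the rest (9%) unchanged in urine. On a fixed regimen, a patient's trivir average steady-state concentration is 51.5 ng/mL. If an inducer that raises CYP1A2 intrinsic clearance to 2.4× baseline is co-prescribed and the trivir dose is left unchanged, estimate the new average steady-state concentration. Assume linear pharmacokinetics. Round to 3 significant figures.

38.1 ng/mL

CYP1A2: 0.25 × 2.4 = 0.6
CYP2D6: 0.66 (unchanged)
Other: 0.09 (unchanged)
Relative clearance = 0.6 + 0.66 + 0.09 = 1.35.
New average steady-state concentration = baseline ÷ relative clearance = 51.5 / 1.35 = 38.1 ng/mL.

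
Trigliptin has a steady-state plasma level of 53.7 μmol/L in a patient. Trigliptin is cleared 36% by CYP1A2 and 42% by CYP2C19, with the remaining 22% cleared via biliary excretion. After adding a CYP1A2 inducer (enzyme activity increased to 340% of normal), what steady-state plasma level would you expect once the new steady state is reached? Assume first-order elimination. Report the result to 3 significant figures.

The CYP1A2 pathway (36% of clearance) is boosted to 3.4× activity: 0.36 × 3.4 = 1.224.
CYP2C19 (42%) and the residual 22% are unaffected.
Relative clearance = 1.224 + 0.42 + 0.22 = 1.864.
New steady-state plasma level = baseline ÷ relative clearance = 53.7 / 1.864 = 28.8 μmol/L.

28.8 μmol/L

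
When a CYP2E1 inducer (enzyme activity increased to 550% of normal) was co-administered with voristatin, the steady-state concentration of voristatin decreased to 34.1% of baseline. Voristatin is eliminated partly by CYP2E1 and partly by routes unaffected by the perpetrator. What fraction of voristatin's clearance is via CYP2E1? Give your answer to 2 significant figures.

CL'/CL = 1 / 0.341 = 2.933
5.5·fm + (1 − fm) = 2.933
fm = (2.933 − 1) / (5.5 − 1) = 0.43

0.43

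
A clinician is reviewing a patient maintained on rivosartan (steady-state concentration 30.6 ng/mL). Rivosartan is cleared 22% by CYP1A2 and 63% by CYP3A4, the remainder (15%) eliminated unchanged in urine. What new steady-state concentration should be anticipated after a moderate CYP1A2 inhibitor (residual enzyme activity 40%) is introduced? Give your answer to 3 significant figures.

35.3 ng/mL

The CYP1A2 pathway (22% of clearance) drops to 0.4× activity: 0.22 × 0.4 = 0.088.
CYP3A4 (63%) and the residual 15% are unaffected.
New clearance relative to baseline: 0.088 + 0.63 + 0.15 = 0.868.
New steady-state concentration = baseline ÷ relative clearance = 30.6 / 0.868 = 35.3 ng/mL.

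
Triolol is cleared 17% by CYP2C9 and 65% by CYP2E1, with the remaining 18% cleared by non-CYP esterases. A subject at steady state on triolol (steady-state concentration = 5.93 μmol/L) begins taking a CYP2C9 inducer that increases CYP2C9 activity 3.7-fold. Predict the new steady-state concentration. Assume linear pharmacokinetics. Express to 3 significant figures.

4.06 μmol/L

The CYP2C9 pathway (17% of clearance) increases to 3.7× activity: 0.17 × 3.7 = 0.629.
CYP2E1 (65%) and the residual 18% are unaffected.
CL_new/CL_old = 0.629 + 0.65 + 0.18 = 1.459.
Steady-state concentration ∝ 1/CL, so new value = 5.93 / 1.459 = 4.06 μmol/L.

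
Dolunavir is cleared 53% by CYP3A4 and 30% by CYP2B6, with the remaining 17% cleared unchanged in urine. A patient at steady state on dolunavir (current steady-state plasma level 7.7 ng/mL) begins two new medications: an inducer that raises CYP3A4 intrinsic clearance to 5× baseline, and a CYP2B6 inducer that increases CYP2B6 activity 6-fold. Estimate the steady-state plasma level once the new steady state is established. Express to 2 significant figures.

1.7 ng/mL

CYP3A4: 0.53 × 5 = 2.65
CYP2B6: 0.3 × 6 = 1.8
Other: 0.17 (unchanged)
New clearance relative to baseline: 2.65 + 1.8 + 0.17 = 4.62.
Dividing the baseline by the relative clearance: 7.7 / 4.62 = 1.7 ng/mL.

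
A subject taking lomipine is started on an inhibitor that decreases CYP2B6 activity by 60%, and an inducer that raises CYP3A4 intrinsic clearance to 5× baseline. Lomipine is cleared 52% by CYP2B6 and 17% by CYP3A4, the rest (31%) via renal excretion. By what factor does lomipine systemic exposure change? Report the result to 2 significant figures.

0.73

The CYP2B6 pathway (52% of clearance) drops to 0.4× activity: 0.52 × 0.4 = 0.208.
The CYP3A4 pathway (17% of clearance) rises to 5× activity: 0.17 × 5 = 0.85.
The remaining 31% of clearance is unaffected.
CL_new/CL_old = 0.208 + 0.85 + 0.31 = 1.368.
Net systemic exposure ratio = 1 / 1.368 = 0.73.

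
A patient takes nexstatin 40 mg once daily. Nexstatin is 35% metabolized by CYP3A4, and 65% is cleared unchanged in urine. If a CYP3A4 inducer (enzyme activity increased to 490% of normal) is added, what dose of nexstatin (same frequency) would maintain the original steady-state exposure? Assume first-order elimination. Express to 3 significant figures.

94.6 mg

The CYP3A4 pathway (35% of clearance) is boosted to 4.9× activity: 0.35 × 4.9 = 1.715.
The remaining 65% of clearance is unaffected.
Relative clearance = 1.715 + 0.65 = 2.365.
Exposure is unchanged when dose changes in proportion to clearance. New dose = 40 mg × 2.365 = 94.6 mg.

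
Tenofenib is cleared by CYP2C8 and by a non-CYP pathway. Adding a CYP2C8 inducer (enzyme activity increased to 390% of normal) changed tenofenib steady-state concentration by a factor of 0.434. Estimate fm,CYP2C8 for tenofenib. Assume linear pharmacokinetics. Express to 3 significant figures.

0.450

Let fm be the CYP2C8 fraction. New clearance relative to baseline = fm × 3.9 + (1 − fm).
Steady-state concentration ratio = 1 / (new CL fraction), so new CL fraction = 1 / 0.434 = 2.304.
fm × 3.9 + 1 − fm = 2.304  ⇒  fm × (3.9 − 1) = 1.304  ⇒  fm = 0.450.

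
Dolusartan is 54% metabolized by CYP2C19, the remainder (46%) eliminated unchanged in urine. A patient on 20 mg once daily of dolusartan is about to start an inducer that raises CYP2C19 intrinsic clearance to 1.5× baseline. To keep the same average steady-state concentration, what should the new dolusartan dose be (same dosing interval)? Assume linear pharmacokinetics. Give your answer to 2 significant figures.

25 mg

The CYP2C19 pathway (54% of clearance) is boosted to 1.5× activity: 0.54 × 1.5 = 0.81.
Non-CYP routes (46%) are unchanged.
Relative clearance = 0.81 + 0.46 = 1.27.
Css,avg = (dose rate)/CL, so holding Css fixed requires dose ∝ CL: 20 × 1.27 = 25 mg.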